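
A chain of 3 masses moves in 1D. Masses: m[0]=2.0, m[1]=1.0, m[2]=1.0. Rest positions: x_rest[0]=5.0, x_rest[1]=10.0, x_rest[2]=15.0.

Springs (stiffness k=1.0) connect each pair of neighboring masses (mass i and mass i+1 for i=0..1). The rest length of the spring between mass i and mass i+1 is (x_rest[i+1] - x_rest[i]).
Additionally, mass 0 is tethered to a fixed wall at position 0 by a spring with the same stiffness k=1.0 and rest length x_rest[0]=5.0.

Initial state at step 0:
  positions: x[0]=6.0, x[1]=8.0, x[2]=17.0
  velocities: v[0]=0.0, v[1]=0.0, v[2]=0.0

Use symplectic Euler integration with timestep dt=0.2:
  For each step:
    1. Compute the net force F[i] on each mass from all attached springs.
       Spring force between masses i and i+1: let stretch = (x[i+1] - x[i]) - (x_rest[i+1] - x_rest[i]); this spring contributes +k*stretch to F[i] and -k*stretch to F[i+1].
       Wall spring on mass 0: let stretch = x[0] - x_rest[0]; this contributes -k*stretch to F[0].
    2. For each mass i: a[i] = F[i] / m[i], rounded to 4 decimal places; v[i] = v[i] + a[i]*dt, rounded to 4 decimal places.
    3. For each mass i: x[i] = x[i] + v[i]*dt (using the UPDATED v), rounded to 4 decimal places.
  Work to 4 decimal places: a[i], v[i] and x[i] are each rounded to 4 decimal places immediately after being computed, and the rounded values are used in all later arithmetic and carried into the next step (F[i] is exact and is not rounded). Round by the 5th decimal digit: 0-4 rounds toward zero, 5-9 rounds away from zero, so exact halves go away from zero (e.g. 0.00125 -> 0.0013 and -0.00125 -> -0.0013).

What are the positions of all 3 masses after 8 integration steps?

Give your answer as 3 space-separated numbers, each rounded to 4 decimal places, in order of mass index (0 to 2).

Step 0: x=[6.0000 8.0000 17.0000] v=[0.0000 0.0000 0.0000]
Step 1: x=[5.9200 8.2800 16.8400] v=[-0.4000 1.4000 -0.8000]
Step 2: x=[5.7688 8.8080 16.5376] v=[-0.7560 2.6400 -1.5120]
Step 3: x=[5.5630 9.5236 16.1260] v=[-1.0290 3.5781 -2.0579]
Step 4: x=[5.3252 10.3449 15.6503] v=[-1.1892 4.1065 -2.3784]
Step 5: x=[5.0812 11.1776 15.1624] v=[-1.2198 4.1636 -2.4395]
Step 6: x=[4.8575 11.9259 14.7151] v=[-1.1183 3.7413 -2.2365]
Step 7: x=[4.6781 12.5030 14.3562] v=[-0.8972 2.8855 -1.7943]
Step 8: x=[4.5616 12.8412 14.1232] v=[-0.5825 1.6912 -1.1649]

Answer: 4.5616 12.8412 14.1232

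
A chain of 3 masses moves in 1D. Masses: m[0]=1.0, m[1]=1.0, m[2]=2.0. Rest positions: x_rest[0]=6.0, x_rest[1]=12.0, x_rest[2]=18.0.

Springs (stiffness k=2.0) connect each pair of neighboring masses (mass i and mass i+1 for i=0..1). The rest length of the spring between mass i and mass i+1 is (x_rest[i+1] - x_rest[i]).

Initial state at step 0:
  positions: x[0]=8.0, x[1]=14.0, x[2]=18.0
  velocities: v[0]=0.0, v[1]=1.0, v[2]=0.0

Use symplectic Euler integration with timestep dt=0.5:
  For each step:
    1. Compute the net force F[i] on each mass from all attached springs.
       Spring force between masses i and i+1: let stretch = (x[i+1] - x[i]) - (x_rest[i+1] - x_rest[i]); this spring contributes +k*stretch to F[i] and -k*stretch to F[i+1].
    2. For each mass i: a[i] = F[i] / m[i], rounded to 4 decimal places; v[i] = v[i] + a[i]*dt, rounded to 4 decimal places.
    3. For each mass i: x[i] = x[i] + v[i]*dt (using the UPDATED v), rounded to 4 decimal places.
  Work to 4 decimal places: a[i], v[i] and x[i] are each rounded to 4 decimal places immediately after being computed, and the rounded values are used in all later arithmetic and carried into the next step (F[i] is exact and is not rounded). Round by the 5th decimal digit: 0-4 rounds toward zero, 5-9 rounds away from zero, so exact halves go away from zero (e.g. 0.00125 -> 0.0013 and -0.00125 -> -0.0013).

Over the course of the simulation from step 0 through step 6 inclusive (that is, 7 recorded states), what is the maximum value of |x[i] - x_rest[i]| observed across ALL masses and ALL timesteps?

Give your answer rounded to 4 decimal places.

Step 0: x=[8.0000 14.0000 18.0000] v=[0.0000 1.0000 0.0000]
Step 1: x=[8.0000 13.5000 18.5000] v=[0.0000 -1.0000 1.0000]
Step 2: x=[7.7500 12.7500 19.2500] v=[-0.5000 -1.5000 1.5000]
Step 3: x=[7.0000 12.7500 19.8750] v=[-1.5000 0.0000 1.2500]
Step 4: x=[6.1250 13.4375 20.2188] v=[-1.7500 1.3750 0.6875]
Step 5: x=[5.9063 13.8594 20.3673] v=[-0.4375 0.8438 0.2969]
Step 6: x=[6.6641 13.5587 20.3888] v=[1.5156 -0.6014 0.0430]
Max displacement = 2.3888

Answer: 2.3888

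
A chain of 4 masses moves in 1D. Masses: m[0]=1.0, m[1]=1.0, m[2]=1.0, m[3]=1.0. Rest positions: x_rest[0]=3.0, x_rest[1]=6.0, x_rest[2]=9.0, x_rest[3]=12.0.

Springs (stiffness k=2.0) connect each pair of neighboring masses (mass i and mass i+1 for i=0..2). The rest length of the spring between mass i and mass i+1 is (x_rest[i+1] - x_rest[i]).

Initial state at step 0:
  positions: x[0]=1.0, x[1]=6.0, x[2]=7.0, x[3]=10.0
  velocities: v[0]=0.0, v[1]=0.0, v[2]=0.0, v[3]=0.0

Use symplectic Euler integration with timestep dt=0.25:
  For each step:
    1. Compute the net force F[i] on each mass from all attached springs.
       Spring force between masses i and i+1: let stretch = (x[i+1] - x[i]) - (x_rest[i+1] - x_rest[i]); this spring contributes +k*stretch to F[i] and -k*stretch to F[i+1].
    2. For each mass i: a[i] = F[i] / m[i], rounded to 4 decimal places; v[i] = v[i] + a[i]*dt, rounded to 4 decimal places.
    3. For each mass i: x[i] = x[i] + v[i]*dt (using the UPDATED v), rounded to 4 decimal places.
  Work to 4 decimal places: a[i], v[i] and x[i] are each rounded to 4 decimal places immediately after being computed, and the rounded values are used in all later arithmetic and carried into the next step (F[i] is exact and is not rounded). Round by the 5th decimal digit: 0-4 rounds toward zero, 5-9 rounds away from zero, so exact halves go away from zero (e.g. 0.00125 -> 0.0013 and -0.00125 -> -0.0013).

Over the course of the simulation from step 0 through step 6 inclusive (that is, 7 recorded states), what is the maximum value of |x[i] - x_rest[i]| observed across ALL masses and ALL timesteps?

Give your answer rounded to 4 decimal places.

Step 0: x=[1.0000 6.0000 7.0000 10.0000] v=[0.0000 0.0000 0.0000 0.0000]
Step 1: x=[1.2500 5.5000 7.2500 10.0000] v=[1.0000 -2.0000 1.0000 0.0000]
Step 2: x=[1.6563 4.6875 7.6250 10.0313] v=[1.6250 -3.2500 1.5000 0.1250]
Step 3: x=[2.0665 3.8633 7.9336 10.1368] v=[1.6406 -3.2969 1.2344 0.4219]
Step 4: x=[2.3263 3.3233 8.0088 10.3419] v=[1.0390 -2.1602 0.3009 0.8203]
Step 5: x=[2.3357 3.2443 7.7900 10.6304] v=[0.0375 -0.3160 -0.8753 1.1538]
Step 6: x=[2.0837 3.6200 7.3580 10.9388] v=[-1.0082 1.5026 -1.7280 1.2336]
Max displacement = 2.7557

Answer: 2.7557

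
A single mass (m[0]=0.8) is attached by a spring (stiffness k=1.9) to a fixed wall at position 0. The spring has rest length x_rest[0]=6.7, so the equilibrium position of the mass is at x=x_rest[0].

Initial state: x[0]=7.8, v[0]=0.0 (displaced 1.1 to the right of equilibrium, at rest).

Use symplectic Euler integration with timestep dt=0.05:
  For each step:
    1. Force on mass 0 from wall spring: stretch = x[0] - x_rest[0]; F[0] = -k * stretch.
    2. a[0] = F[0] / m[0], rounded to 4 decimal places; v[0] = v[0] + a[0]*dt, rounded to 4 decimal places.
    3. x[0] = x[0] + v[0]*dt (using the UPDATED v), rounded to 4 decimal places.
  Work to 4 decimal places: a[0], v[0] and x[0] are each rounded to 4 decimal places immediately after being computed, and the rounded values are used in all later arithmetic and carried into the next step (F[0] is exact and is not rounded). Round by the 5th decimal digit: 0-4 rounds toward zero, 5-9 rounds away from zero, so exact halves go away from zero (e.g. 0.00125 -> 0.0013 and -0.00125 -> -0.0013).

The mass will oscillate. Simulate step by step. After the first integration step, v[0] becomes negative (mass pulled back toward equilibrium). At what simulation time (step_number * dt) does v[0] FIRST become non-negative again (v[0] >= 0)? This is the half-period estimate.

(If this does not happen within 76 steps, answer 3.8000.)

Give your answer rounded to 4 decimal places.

Answer: 2.0500

Derivation:
Step 0: x=[7.8000] v=[0.0000]
Step 1: x=[7.7935] v=[-0.1306]
Step 2: x=[7.7805] v=[-0.2605]
Step 3: x=[7.7611] v=[-0.3888]
Step 4: x=[7.7354] v=[-0.5148]
Step 5: x=[7.7035] v=[-0.6378]
Step 6: x=[7.6657] v=[-0.7570]
Step 7: x=[7.6221] v=[-0.8717]
Step 8: x=[7.5730] v=[-0.9812]
Step 9: x=[7.5188] v=[-1.0849]
Step 10: x=[7.4597] v=[-1.1821]
Step 11: x=[7.3961] v=[-1.2723]
Step 12: x=[7.3284] v=[-1.3550]
Step 13: x=[7.2569] v=[-1.4296]
Step 14: x=[7.1821] v=[-1.4957]
Step 15: x=[7.1045] v=[-1.5530]
Step 16: x=[7.0245] v=[-1.6010]
Step 17: x=[6.9425] v=[-1.6395]
Step 18: x=[6.8591] v=[-1.6683]
Step 19: x=[6.7747] v=[-1.6872]
Step 20: x=[6.6899] v=[-1.6961]
Step 21: x=[6.6052] v=[-1.6949]
Step 22: x=[6.5210] v=[-1.6836]
Step 23: x=[6.4379] v=[-1.6623]
Step 24: x=[6.3563] v=[-1.6312]
Step 25: x=[6.2768] v=[-1.5904]
Step 26: x=[6.1998] v=[-1.5401]
Step 27: x=[6.1258] v=[-1.4807]
Step 28: x=[6.0552] v=[-1.4125]
Step 29: x=[5.9884] v=[-1.3359]
Step 30: x=[5.9258] v=[-1.2514]
Step 31: x=[5.8678] v=[-1.1595]
Step 32: x=[5.8148] v=[-1.0607]
Step 33: x=[5.7670] v=[-0.9556]
Step 34: x=[5.7248] v=[-0.8448]
Step 35: x=[5.6884] v=[-0.7290]
Step 36: x=[5.6580] v=[-0.6089]
Step 37: x=[5.6337] v=[-0.4852]
Step 38: x=[5.6158] v=[-0.3586]
Step 39: x=[5.6043] v=[-0.2299]
Step 40: x=[5.5993] v=[-0.0998]
Step 41: x=[5.6008] v=[0.0309]
First v>=0 after going negative at step 41, time=2.0500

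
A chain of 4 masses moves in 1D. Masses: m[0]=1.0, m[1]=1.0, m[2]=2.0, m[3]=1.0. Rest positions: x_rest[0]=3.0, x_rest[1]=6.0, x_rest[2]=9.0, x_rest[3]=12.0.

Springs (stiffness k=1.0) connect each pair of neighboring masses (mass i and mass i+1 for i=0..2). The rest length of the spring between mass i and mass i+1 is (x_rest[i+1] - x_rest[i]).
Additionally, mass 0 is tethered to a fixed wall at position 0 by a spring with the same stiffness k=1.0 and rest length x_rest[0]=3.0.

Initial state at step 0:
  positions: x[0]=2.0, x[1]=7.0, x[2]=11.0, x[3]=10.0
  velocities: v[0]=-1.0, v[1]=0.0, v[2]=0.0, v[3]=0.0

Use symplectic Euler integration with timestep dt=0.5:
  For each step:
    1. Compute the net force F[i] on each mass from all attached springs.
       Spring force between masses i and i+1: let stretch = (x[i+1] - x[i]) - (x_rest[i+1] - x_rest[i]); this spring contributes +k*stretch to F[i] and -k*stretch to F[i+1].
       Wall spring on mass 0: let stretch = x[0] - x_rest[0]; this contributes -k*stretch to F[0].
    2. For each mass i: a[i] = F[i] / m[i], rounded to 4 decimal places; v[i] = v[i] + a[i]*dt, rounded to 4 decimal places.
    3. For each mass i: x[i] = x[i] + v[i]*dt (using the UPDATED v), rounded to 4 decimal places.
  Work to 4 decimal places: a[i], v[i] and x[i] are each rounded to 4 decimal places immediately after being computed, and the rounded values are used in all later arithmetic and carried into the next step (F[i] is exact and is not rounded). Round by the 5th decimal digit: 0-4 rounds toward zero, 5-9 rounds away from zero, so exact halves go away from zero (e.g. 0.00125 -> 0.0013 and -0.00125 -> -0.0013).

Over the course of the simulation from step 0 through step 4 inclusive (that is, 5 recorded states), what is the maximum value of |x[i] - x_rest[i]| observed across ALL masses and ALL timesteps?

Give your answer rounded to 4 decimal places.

Step 0: x=[2.0000 7.0000 11.0000 10.0000] v=[-1.0000 0.0000 0.0000 0.0000]
Step 1: x=[2.2500 6.7500 10.3750 11.0000] v=[0.5000 -0.5000 -1.2500 2.0000]
Step 2: x=[3.0625 6.2813 9.3750 12.5938] v=[1.6250 -0.9375 -2.0000 3.1875]
Step 3: x=[3.9141 5.7813 8.3907 14.1329] v=[1.7032 -1.0001 -1.9687 3.0781]
Step 4: x=[4.2540 5.4668 7.7980 14.9864] v=[0.6798 -0.6290 -1.1855 1.7070]
Max displacement = 2.9864

Answer: 2.9864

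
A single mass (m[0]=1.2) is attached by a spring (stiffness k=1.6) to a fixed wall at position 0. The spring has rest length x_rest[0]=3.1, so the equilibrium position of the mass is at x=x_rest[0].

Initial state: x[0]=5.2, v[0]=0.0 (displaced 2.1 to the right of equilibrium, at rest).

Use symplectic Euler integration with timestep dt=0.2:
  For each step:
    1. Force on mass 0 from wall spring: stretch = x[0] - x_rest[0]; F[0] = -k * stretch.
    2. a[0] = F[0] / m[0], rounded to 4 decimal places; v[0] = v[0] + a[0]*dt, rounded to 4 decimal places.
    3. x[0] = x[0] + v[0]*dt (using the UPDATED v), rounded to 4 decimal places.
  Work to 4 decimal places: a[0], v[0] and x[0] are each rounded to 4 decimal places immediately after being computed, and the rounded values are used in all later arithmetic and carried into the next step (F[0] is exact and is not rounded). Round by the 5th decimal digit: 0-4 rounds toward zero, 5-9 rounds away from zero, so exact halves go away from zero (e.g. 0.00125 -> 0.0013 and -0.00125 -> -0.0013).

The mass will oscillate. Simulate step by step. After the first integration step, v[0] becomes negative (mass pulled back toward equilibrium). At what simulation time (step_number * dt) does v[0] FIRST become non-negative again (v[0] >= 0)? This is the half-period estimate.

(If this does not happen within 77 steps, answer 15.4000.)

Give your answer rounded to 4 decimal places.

Step 0: x=[5.2000] v=[0.0000]
Step 1: x=[5.0880] v=[-0.5600]
Step 2: x=[4.8700] v=[-1.0901]
Step 3: x=[4.5576] v=[-1.5621]
Step 4: x=[4.1674] v=[-1.9508]
Step 5: x=[3.7203] v=[-2.2354]
Step 6: x=[3.2401] v=[-2.4008]
Step 7: x=[2.7525] v=[-2.4382]
Step 8: x=[2.2834] v=[-2.3455]
Step 9: x=[1.8579] v=[-2.1277]
Step 10: x=[1.4986] v=[-1.7965]
Step 11: x=[1.2247] v=[-1.3695]
Step 12: x=[1.0508] v=[-0.8694]
Step 13: x=[0.9862] v=[-0.3229]
Step 14: x=[1.0344] v=[0.2408]
First v>=0 after going negative at step 14, time=2.8000

Answer: 2.8000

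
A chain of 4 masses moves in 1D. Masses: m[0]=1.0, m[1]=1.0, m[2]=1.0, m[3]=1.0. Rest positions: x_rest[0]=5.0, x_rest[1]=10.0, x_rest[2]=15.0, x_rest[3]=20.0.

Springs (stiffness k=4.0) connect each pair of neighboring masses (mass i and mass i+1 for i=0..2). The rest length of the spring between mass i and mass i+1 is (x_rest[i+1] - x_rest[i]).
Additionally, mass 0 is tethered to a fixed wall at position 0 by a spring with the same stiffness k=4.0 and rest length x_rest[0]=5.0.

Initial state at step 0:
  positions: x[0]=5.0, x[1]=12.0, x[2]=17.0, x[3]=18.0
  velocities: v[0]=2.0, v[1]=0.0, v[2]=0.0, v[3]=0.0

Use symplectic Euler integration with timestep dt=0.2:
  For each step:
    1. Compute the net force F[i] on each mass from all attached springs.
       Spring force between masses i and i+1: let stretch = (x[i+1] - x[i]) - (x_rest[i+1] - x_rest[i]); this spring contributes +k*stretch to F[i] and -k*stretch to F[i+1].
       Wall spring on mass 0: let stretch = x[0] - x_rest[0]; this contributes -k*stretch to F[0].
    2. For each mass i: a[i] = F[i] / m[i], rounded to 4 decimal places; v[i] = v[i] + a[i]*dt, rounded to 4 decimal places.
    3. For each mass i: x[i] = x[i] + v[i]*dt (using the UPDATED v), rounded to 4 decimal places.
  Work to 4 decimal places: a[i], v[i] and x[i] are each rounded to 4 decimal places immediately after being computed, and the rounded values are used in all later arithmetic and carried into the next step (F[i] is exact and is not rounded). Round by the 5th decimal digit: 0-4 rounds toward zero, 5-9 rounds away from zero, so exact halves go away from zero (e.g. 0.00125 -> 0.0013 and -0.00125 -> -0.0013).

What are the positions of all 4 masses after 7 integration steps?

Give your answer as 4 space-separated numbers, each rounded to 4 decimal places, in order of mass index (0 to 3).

Step 0: x=[5.0000 12.0000 17.0000 18.0000] v=[2.0000 0.0000 0.0000 0.0000]
Step 1: x=[5.7200 11.6800 16.3600 18.6400] v=[3.6000 -1.6000 -3.2000 3.2000]
Step 2: x=[6.4784 11.1552 15.3360 19.7152] v=[3.7920 -2.6240 -5.1200 5.3760]
Step 3: x=[6.9485 10.5510 14.3437 20.8897] v=[2.3507 -3.0208 -4.9613 5.8726]
Step 4: x=[6.8833 9.9773 13.7920 21.8169] v=[-0.3261 -2.8686 -2.7587 4.6358]
Step 5: x=[6.2118 9.5189 13.9139 22.2601] v=[-3.3575 -2.2920 0.6095 2.2159]
Step 6: x=[5.0755 9.2346 14.6680 22.1679] v=[-5.6813 -1.4217 3.7705 -0.4611]
Step 7: x=[3.7926 9.1541 15.7527 21.6757] v=[-6.4144 -0.4023 5.4237 -2.4610]

Answer: 3.7926 9.1541 15.7527 21.6757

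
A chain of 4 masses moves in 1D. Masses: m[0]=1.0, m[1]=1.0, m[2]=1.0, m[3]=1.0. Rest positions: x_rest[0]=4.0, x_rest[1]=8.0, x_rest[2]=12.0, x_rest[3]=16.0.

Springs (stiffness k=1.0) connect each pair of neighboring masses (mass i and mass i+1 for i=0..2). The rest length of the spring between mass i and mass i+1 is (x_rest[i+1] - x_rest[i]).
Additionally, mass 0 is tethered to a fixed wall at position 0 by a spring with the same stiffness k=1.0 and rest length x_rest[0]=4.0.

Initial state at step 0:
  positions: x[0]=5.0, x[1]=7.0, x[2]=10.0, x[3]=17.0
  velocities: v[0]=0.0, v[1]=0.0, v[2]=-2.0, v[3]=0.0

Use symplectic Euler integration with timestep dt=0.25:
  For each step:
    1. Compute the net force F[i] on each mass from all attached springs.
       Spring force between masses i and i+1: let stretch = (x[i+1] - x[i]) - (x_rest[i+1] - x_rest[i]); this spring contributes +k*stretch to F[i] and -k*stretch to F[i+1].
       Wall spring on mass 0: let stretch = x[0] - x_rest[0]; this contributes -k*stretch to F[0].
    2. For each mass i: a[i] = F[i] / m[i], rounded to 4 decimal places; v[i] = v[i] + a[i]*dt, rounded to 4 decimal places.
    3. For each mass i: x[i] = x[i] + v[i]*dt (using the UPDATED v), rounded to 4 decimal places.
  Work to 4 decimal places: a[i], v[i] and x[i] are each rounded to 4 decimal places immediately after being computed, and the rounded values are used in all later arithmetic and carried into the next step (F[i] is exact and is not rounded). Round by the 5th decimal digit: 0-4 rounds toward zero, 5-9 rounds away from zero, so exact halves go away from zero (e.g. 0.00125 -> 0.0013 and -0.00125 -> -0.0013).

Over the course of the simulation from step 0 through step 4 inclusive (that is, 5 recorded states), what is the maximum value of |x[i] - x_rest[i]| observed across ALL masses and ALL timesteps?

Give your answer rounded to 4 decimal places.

Answer: 2.2500

Derivation:
Step 0: x=[5.0000 7.0000 10.0000 17.0000] v=[0.0000 0.0000 -2.0000 0.0000]
Step 1: x=[4.8125 7.0625 9.7500 16.8125] v=[-0.7500 0.2500 -1.0000 -0.7500]
Step 2: x=[4.4649 7.1524 9.7735 16.4336] v=[-1.3906 0.3594 0.0938 -1.5156]
Step 3: x=[4.0062 7.2381 10.0494 15.8885] v=[-1.8350 0.3428 1.1036 -2.1806]
Step 4: x=[3.4991 7.2975 10.5146 15.2284] v=[-2.0286 0.2377 1.8606 -2.6404]
Max displacement = 2.2500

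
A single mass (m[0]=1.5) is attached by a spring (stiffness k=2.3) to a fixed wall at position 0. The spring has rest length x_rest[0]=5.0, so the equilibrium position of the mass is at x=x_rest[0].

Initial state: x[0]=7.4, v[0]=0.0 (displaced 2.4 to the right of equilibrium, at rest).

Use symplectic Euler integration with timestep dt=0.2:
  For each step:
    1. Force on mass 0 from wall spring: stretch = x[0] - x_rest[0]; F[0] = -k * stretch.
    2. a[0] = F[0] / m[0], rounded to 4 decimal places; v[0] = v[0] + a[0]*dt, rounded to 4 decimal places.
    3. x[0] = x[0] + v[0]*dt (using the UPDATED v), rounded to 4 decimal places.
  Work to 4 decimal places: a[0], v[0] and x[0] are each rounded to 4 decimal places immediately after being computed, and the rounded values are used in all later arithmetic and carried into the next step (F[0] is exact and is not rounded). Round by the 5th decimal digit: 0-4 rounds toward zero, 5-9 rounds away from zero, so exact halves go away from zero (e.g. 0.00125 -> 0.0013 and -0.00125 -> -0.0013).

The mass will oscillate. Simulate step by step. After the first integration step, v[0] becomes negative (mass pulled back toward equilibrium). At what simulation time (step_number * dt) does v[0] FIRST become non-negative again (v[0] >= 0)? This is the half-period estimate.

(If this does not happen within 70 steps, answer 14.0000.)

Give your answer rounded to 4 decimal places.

Step 0: x=[7.4000] v=[0.0000]
Step 1: x=[7.2528] v=[-0.7360]
Step 2: x=[6.9674] v=[-1.4269]
Step 3: x=[6.5614] v=[-2.0302]
Step 4: x=[6.0596] v=[-2.5090]
Step 5: x=[5.4928] v=[-2.8339]
Step 6: x=[4.8958] v=[-2.9850]
Step 7: x=[4.3052] v=[-2.9530]
Step 8: x=[3.7572] v=[-2.7399]
Step 9: x=[3.2854] v=[-2.3588]
Step 10: x=[2.9188] v=[-1.8330]
Step 11: x=[2.6798] v=[-1.1948]
Step 12: x=[2.5831] v=[-0.4833]
Step 13: x=[2.6347] v=[0.2579]
First v>=0 after going negative at step 13, time=2.6000

Answer: 2.6000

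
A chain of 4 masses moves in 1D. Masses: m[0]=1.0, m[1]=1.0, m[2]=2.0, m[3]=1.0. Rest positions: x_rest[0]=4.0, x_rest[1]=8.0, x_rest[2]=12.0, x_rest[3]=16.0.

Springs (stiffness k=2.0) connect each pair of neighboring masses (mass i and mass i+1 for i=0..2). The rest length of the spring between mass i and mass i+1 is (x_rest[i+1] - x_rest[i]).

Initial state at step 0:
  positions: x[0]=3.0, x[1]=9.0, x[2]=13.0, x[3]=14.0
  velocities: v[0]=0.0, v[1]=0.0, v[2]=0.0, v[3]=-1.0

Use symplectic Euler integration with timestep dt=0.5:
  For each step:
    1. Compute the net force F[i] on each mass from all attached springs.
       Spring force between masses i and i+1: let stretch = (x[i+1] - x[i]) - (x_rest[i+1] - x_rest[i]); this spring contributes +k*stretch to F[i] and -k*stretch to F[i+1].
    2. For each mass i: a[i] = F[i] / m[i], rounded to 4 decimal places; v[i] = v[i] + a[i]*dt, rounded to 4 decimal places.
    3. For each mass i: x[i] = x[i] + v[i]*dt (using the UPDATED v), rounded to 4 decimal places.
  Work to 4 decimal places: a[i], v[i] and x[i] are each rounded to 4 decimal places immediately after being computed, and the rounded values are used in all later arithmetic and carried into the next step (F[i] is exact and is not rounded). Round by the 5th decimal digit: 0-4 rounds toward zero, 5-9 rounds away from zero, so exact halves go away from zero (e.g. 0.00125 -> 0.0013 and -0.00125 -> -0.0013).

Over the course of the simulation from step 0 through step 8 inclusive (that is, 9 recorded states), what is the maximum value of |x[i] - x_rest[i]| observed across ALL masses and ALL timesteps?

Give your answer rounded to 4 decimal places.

Step 0: x=[3.0000 9.0000 13.0000 14.0000] v=[0.0000 0.0000 0.0000 -1.0000]
Step 1: x=[4.0000 8.0000 12.2500 15.0000] v=[2.0000 -2.0000 -1.5000 2.0000]
Step 2: x=[5.0000 7.1250 11.1250 16.6250] v=[2.0000 -1.7500 -2.2500 3.2500]
Step 3: x=[5.0625 7.1875 10.3750 17.5000] v=[0.1250 0.1250 -1.5000 1.7500]
Step 4: x=[4.1875 7.7813 10.6094 16.8125] v=[-1.7500 1.1875 0.4688 -1.3750]
Step 5: x=[3.1094 7.9922 11.6876 15.0235] v=[-2.1562 0.4218 2.1563 -3.5781]
Step 6: x=[2.4727 7.6094 12.6759 13.5665] v=[-1.2734 -0.7656 1.9766 -2.9140]
Step 7: x=[2.4044 7.1915 12.6202 13.6642] v=[-0.1367 -0.8358 -0.1114 0.1954]
Step 8: x=[2.7296 7.0944 11.4683 15.2399] v=[0.6504 -0.1942 -2.3038 3.1514]
Max displacement = 2.4335

Answer: 2.4335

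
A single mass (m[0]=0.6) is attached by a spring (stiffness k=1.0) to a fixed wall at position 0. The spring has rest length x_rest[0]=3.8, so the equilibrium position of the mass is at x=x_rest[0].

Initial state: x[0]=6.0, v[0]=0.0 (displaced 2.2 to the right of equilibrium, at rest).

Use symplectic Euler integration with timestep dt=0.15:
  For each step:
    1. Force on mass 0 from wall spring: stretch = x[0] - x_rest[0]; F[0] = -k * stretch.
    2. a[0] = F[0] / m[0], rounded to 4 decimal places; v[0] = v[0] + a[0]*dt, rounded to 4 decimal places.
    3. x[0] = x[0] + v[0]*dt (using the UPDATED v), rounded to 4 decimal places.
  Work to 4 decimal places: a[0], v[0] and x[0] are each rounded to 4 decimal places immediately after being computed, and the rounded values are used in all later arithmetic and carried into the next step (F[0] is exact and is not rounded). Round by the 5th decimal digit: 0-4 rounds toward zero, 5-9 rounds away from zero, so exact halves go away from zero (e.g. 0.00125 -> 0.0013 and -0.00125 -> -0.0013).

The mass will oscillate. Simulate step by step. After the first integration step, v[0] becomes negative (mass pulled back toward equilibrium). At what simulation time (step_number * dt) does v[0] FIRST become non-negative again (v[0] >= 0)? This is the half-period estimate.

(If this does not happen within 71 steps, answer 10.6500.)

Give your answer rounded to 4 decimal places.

Answer: 2.5500

Derivation:
Step 0: x=[6.0000] v=[0.0000]
Step 1: x=[5.9175] v=[-0.5500]
Step 2: x=[5.7556] v=[-1.0794]
Step 3: x=[5.5204] v=[-1.5683]
Step 4: x=[5.2206] v=[-1.9984]
Step 5: x=[4.8676] v=[-2.3536]
Step 6: x=[4.4745] v=[-2.6205]
Step 7: x=[4.0561] v=[-2.7891]
Step 8: x=[3.6281] v=[-2.8531]
Step 9: x=[3.2066] v=[-2.8101]
Step 10: x=[2.8073] v=[-2.6618]
Step 11: x=[2.4453] v=[-2.4136]
Step 12: x=[2.1341] v=[-2.0749]
Step 13: x=[1.8853] v=[-1.6584]
Step 14: x=[1.7083] v=[-1.1797]
Step 15: x=[1.6098] v=[-0.6568]
Step 16: x=[1.5934] v=[-0.1093]
Step 17: x=[1.6598] v=[0.4424]
First v>=0 after going negative at step 17, time=2.5500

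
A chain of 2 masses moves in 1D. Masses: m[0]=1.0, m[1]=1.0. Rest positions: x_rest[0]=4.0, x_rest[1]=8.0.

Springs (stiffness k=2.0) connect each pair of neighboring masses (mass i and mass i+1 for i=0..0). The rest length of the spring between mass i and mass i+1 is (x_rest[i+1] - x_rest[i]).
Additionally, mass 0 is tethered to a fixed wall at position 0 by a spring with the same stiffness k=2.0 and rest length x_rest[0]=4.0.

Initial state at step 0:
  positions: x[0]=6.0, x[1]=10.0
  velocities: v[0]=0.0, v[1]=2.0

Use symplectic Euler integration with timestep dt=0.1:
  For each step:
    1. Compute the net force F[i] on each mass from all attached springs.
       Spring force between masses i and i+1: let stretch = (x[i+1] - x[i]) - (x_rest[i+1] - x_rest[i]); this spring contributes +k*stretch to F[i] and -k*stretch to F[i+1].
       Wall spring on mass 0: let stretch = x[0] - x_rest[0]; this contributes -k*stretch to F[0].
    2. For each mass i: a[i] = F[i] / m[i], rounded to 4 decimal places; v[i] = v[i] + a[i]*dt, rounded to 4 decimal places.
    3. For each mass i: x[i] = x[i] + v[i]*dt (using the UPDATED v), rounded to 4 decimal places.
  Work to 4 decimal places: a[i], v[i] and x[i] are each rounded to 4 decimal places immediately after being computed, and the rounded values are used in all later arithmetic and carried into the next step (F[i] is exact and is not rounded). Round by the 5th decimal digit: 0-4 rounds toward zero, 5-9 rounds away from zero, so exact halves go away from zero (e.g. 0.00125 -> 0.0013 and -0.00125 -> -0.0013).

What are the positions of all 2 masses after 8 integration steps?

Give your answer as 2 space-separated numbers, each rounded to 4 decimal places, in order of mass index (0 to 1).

Step 0: x=[6.0000 10.0000] v=[0.0000 2.0000]
Step 1: x=[5.9600 10.2000] v=[-0.4000 2.0000]
Step 2: x=[5.8856 10.3952] v=[-0.7440 1.9520]
Step 3: x=[5.7837 10.5802] v=[-1.0192 1.8501]
Step 4: x=[5.6620 10.7493] v=[-1.2166 1.6908]
Step 5: x=[5.5289 10.8966] v=[-1.3315 1.4733]
Step 6: x=[5.3925 11.0166] v=[-1.3637 1.1998]
Step 7: x=[5.2608 11.1041] v=[-1.3174 0.8750]
Step 8: x=[5.1407 11.1547] v=[-1.2009 0.5063]

Answer: 5.1407 11.1547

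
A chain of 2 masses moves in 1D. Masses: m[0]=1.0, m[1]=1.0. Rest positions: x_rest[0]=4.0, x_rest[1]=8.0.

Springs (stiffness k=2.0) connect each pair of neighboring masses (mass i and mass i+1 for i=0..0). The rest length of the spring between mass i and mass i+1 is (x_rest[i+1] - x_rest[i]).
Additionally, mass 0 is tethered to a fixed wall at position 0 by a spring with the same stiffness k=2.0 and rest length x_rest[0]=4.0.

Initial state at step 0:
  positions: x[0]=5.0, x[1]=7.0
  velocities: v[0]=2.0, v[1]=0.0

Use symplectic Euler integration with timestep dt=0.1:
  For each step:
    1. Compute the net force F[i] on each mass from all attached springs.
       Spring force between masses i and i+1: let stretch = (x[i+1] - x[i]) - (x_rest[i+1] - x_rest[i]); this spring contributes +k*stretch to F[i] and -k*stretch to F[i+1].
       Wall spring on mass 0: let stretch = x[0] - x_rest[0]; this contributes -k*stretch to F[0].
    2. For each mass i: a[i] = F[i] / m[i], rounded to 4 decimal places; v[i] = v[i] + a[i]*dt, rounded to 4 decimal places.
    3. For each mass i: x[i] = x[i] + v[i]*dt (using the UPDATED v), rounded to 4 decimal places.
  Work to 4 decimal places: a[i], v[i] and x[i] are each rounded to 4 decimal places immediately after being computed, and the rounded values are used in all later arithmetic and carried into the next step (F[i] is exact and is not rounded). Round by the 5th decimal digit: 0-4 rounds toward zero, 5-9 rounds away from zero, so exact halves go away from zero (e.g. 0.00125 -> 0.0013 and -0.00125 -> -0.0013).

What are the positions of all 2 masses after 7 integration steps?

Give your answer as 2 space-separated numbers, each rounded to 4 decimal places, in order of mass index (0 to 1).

Step 0: x=[5.0000 7.0000] v=[2.0000 0.0000]
Step 1: x=[5.1400 7.0400] v=[1.4000 0.4000]
Step 2: x=[5.2152 7.1220] v=[0.7520 0.8200]
Step 3: x=[5.2242 7.2459] v=[0.0903 1.2386]
Step 4: x=[5.1692 7.4093] v=[-0.5502 1.6343]
Step 5: x=[5.0556 7.6079] v=[-1.1360 1.9863]
Step 6: x=[4.8919 7.8355] v=[-1.6367 2.2758]
Step 7: x=[4.6893 8.0842] v=[-2.0264 2.4871]

Answer: 4.6893 8.0842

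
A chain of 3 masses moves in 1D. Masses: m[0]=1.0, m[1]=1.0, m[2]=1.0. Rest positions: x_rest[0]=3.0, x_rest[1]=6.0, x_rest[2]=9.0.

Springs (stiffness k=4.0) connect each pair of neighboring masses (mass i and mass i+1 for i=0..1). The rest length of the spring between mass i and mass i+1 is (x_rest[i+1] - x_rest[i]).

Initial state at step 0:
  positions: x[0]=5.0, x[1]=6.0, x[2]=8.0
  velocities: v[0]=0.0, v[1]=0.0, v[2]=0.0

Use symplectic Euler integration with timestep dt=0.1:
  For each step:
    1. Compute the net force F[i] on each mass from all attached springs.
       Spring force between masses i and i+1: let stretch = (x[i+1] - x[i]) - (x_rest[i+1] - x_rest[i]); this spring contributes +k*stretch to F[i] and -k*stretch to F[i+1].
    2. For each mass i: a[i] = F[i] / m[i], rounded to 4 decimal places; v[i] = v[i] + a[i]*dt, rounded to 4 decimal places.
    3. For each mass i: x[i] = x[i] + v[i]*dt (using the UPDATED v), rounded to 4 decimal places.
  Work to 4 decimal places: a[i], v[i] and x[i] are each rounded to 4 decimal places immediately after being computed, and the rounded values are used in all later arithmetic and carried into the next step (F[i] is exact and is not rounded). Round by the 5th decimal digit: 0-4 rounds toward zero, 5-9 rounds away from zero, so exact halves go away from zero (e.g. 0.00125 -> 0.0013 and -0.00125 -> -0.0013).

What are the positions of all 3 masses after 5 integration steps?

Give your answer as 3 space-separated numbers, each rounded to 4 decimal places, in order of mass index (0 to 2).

Step 0: x=[5.0000 6.0000 8.0000] v=[0.0000 0.0000 0.0000]
Step 1: x=[4.9200 6.0400 8.0400] v=[-0.8000 0.4000 0.4000]
Step 2: x=[4.7648 6.1152 8.1200] v=[-1.5520 0.7520 0.8000]
Step 3: x=[4.5436 6.2166 8.2398] v=[-2.2118 1.0138 1.1981]
Step 4: x=[4.2693 6.3320 8.3987] v=[-2.7426 1.1539 1.5888]
Step 5: x=[3.9576 6.4476 8.5949] v=[-3.1175 1.1555 1.9621]

Answer: 3.9576 6.4476 8.5949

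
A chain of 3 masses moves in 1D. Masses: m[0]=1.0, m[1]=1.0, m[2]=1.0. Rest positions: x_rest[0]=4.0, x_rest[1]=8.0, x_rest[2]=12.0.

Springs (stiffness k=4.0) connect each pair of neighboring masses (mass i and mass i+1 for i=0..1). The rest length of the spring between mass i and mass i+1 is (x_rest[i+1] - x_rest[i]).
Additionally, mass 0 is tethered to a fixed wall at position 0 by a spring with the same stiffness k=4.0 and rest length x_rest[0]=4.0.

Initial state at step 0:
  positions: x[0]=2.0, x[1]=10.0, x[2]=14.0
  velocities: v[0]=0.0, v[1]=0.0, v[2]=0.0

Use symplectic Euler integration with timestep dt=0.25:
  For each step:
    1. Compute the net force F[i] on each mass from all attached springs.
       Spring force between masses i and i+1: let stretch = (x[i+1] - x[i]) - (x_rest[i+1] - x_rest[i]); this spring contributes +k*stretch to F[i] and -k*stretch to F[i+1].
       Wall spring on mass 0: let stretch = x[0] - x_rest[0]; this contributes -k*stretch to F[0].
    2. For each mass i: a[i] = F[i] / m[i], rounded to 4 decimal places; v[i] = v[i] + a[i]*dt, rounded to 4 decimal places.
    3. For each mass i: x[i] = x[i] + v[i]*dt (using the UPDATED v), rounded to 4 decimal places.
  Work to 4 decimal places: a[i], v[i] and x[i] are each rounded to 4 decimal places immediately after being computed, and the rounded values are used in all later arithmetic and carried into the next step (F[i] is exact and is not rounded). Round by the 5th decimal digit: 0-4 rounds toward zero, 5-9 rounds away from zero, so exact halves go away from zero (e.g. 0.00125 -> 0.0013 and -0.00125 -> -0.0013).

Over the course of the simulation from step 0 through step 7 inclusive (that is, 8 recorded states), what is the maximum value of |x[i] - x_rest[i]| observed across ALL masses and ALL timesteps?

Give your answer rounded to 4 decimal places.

Answer: 2.7188

Derivation:
Step 0: x=[2.0000 10.0000 14.0000] v=[0.0000 0.0000 0.0000]
Step 1: x=[3.5000 9.0000 14.0000] v=[6.0000 -4.0000 0.0000]
Step 2: x=[5.5000 7.8750 13.7500] v=[8.0000 -4.5000 -1.0000]
Step 3: x=[6.7188 7.6250 13.0313] v=[4.8750 -1.0000 -2.8750]
Step 4: x=[6.4844 8.5000 11.9610] v=[-0.9376 3.5001 -4.2813]
Step 5: x=[5.1328 9.7364 11.0254] v=[-5.4064 4.9455 -3.7423]
Step 6: x=[3.6489 10.1441 10.7676] v=[-5.9356 1.6309 -1.0313]
Step 7: x=[2.8766 9.0839 11.3539] v=[-3.0893 -4.2408 2.3452]
Max displacement = 2.7188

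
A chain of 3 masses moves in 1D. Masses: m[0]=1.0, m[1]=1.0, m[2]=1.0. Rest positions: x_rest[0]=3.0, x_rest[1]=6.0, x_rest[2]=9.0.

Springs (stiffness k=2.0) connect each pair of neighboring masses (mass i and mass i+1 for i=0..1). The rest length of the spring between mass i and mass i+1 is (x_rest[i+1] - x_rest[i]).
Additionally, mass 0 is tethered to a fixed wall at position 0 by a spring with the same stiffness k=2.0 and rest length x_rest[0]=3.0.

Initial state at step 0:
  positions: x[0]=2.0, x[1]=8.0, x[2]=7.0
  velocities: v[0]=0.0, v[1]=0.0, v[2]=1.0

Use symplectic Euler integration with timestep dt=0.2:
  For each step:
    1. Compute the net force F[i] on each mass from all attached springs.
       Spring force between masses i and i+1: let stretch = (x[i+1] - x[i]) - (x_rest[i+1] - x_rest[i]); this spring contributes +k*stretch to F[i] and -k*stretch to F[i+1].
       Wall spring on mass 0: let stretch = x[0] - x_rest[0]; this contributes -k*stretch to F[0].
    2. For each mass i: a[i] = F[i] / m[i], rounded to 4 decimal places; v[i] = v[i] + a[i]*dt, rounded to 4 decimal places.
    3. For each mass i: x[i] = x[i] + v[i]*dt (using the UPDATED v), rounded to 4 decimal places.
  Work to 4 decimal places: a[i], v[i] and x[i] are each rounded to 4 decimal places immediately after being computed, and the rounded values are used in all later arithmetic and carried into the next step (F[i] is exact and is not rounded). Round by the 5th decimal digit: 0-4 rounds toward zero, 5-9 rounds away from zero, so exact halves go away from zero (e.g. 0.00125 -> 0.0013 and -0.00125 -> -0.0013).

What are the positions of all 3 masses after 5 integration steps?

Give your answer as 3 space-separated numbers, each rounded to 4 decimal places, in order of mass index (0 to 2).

Step 0: x=[2.0000 8.0000 7.0000] v=[0.0000 0.0000 1.0000]
Step 1: x=[2.3200 7.4400 7.5200] v=[1.6000 -2.8000 2.6000]
Step 2: x=[2.8640 6.4768 8.2736] v=[2.7200 -4.8160 3.7680]
Step 3: x=[3.4679 5.3683 9.1235] v=[3.0195 -5.5424 4.2493]
Step 4: x=[3.9464 4.4082 9.9129] v=[2.3925 -4.8005 3.9472]
Step 5: x=[4.1461 3.8515 10.5020] v=[0.9987 -2.7833 2.9453]

Answer: 4.1461 3.8515 10.5020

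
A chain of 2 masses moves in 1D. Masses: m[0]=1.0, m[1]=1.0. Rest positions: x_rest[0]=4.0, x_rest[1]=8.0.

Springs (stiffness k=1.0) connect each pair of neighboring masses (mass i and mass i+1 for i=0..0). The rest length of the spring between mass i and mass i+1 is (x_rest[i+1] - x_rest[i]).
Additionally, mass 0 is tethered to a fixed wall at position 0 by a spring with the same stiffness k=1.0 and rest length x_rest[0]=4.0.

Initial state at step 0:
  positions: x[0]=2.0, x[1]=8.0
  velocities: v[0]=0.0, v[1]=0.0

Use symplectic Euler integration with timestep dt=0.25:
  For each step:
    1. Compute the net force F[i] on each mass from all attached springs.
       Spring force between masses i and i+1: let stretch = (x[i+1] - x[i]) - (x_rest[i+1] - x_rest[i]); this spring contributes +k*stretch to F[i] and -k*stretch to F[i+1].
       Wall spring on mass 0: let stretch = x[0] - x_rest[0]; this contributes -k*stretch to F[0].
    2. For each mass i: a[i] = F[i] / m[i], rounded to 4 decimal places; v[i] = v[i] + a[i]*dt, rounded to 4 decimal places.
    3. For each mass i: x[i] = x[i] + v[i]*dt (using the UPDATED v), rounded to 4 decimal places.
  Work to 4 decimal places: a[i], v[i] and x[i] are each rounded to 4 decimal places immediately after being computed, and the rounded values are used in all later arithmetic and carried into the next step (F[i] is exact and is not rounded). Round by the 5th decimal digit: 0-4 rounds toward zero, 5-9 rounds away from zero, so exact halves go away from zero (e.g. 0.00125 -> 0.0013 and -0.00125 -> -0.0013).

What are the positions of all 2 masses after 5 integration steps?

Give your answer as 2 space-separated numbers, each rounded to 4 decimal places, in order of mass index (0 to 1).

Answer: 4.5514 6.8416

Derivation:
Step 0: x=[2.0000 8.0000] v=[0.0000 0.0000]
Step 1: x=[2.2500 7.8750] v=[1.0000 -0.5000]
Step 2: x=[2.7110 7.6484] v=[1.8438 -0.9063]
Step 3: x=[3.3111 7.3632] v=[2.4004 -1.1407]
Step 4: x=[3.9575 7.0748] v=[2.5857 -1.1537]
Step 5: x=[4.5514 6.8416] v=[2.3757 -0.9330]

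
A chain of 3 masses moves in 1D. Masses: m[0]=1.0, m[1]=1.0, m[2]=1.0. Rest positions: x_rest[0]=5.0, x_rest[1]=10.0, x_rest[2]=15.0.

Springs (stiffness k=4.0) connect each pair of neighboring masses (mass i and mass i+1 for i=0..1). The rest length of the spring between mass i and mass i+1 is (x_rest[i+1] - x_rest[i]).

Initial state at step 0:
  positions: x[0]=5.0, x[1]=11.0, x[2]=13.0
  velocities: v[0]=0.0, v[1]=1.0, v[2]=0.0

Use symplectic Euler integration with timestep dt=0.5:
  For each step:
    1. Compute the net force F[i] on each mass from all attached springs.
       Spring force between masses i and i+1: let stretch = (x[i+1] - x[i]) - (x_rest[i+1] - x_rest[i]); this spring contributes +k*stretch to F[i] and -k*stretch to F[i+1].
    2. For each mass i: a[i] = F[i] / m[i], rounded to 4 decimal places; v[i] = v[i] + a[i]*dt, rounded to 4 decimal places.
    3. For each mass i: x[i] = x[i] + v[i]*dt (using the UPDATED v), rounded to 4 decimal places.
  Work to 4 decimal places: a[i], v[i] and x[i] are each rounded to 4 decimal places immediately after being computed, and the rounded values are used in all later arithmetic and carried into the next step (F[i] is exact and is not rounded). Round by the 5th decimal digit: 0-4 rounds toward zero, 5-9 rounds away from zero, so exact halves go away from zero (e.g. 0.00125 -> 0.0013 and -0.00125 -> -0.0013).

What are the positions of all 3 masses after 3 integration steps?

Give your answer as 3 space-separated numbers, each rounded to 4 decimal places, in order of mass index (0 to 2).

Step 0: x=[5.0000 11.0000 13.0000] v=[0.0000 1.0000 0.0000]
Step 1: x=[6.0000 7.5000 16.0000] v=[2.0000 -7.0000 6.0000]
Step 2: x=[3.5000 11.0000 15.5000] v=[-5.0000 7.0000 -1.0000]
Step 3: x=[3.5000 11.5000 15.5000] v=[0.0000 1.0000 0.0000]

Answer: 3.5000 11.5000 15.5000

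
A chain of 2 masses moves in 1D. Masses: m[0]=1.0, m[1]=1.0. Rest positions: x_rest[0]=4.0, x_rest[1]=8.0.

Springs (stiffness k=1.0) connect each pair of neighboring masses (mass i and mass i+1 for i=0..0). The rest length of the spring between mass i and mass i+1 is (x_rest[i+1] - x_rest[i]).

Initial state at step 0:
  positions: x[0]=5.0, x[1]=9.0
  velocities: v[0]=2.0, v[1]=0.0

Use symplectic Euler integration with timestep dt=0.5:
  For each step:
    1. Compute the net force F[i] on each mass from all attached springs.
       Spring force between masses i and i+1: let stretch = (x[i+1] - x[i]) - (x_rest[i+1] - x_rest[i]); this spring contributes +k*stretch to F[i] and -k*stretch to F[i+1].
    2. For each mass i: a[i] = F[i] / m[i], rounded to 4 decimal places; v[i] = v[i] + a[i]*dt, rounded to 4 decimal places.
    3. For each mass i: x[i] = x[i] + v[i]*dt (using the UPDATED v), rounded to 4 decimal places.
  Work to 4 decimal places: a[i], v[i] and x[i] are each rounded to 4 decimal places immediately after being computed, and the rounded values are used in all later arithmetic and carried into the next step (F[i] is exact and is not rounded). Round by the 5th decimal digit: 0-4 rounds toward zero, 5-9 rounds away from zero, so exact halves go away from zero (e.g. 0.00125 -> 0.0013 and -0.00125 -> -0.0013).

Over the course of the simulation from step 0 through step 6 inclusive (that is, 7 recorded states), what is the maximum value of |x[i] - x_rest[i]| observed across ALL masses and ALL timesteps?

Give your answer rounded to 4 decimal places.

Answer: 4.7032

Derivation:
Step 0: x=[5.0000 9.0000] v=[2.0000 0.0000]
Step 1: x=[6.0000 9.0000] v=[2.0000 0.0000]
Step 2: x=[6.7500 9.2500] v=[1.5000 0.5000]
Step 3: x=[7.1250 9.8750] v=[0.7500 1.2500]
Step 4: x=[7.1875 10.8125] v=[0.1250 1.8750]
Step 5: x=[7.1563 11.8438] v=[-0.0625 2.0625]
Step 6: x=[7.2970 12.7032] v=[0.2813 1.7188]
Max displacement = 4.7032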